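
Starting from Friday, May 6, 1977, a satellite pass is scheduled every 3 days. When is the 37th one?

Aug 22, 1977

The 37th occurrence is 36 intervals after the first: 36 × 3 = 108 days after May 6, 1977.
May has 31 days — 25 days to the end of May leaves 83.
Jun has 30 days (53 left).
Jul has 31 days (22 left).
22 days into Aug → Aug 22, 1977.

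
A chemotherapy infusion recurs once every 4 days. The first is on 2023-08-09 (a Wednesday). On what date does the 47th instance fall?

2024-02-09

The 47th occurrence is 46 intervals after the first: 46 × 4 = 184 days after 2023-08-09.
August has 31 days — 22 days to the end of August leaves 162.
September has 30 days (132 left).
October has 31 days (101 left).
November has 30 days (71 left).
December has 31 days (40 left).
January has 31 days (9 left).
9 days into February → 2024-02-09.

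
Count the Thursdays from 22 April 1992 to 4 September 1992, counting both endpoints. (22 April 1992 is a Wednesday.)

20

22 April 1992 is a Wednesday; the first Thursday on or after it is 23 April 1992 (1 day later).
From 23 April 1992 to 4 September 1992: 7 + 31 + 30 + 31 + 31 + 4 = 134 days (rest of April, May, June, July, August, September).
134 ÷ 7 = 19 full weeks with remainder 1, so 19 more Thursdays after the first → 20.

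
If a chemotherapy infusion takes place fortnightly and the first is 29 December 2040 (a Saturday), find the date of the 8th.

The 8th occurrence is 7 intervals after the first: 7 × 14 = 98 days after 29 December 2040.
December has 31 days — 2 days to the end of December leaves 96.
January has 31 days (65 left).
February has 28 days (37 left).
March has 31 days (6 left).
6 days into April → 6 April 2041.

6 April 2041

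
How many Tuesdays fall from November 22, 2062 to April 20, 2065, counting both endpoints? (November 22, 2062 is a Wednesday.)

125

November 22, 2062 is a Wednesday; the first Tuesday on or after it is November 28, 2062 (6 days later).
From November 28, 2062 to April 20, 2065: 33 + 365 + 366 + 110 = 874 days (rest of 2062, 2063, 2064, to April 20, 2065 in 2065).
874 ÷ 7 = 124 full weeks with remainder 6, so 124 more Tuesdays after the first → 125.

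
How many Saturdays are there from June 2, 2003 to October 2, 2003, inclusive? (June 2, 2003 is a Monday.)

17

June 2, 2003 is a Monday; the first Saturday on or after it is June 7, 2003 (5 days later).
From June 7, 2003 to October 2, 2003: 23 + 31 + 31 + 30 + 2 = 117 days (rest of June, July, August, September, October).
117 ÷ 7 = 16 full weeks with remainder 5, so 16 more Saturdays after the first → 17.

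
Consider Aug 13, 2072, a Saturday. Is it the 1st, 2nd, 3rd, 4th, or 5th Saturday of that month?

Day 13 falls in week ⌈13/7⌉ of the month.
Days 1–7 hold the 1st Saturday, 8–14 the 2nd, 15–21 the 3rd, 22–28 the 4th, 29–31 the 5th.
13 is in the range for the 2nd.

2nd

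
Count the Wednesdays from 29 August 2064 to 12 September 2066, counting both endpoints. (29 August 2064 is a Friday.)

29 August 2064 is a Friday; the first Wednesday on or after it is 3 September 2064 (5 days later).
From 3 September 2064 to 12 September 2066: 119 + 365 + 255 = 739 days (rest of 2064, 2065, to 12 September 2066 in 2066).
739 ÷ 7 = 105 full weeks with remainder 4, so 105 more Wednesdays after the first → 106.

106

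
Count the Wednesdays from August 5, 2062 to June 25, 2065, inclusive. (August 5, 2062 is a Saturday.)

151

August 5, 2062 is a Saturday; the first Wednesday on or after it is August 9, 2062 (4 days later).
From August 9, 2062 to June 25, 2065: 144 + 365 + 366 + 176 = 1051 days (rest of 2062, 2063, 2064, to June 25, 2065 in 2065).
1051 ÷ 7 = 150 full weeks with remainder 1, so 150 more Wednesdays after the first → 151.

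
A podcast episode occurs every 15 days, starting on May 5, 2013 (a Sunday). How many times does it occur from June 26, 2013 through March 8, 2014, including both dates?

Occurrences land 15·i days after May 5, 2013 for i = 0, 1, 2, …
June 26, 2013 is 52 days after the start; 52 ÷ 15 = 3 remainder 7; since the remainder is 7, round up to i = 4. First occurrence in the window: #5 on July 4, 2013 (4×15 = 60 days in).
March 8, 2014 is 307 days after the start; 307 ÷ 15 = 20 remainder 7. Last occurrence in the window: #21 on March 1, 2014.
Occurrences #5 through #21: 17 in total.

17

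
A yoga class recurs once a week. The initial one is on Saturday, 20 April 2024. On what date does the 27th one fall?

19 October 2024

The 27th occurrence is 26 intervals after the first: 26 × 7 = 182 days after 20 April 2024.
April has 30 days — 10 days to the end of April leaves 172.
May has 31 days (141 left).
June has 30 days (111 left).
July has 31 days (80 left).
August has 31 days (49 left).
September has 30 days (19 left).
19 days into October → 19 October 2024.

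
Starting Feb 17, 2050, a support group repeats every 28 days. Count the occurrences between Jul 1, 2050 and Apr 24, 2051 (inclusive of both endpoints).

Occurrences land 28·i days after Feb 17, 2050 for i = 0, 1, 2, …
Jul 1, 2050 is 134 days after the start; 134 ÷ 28 = 4 remainder 22; since the remainder is 22, round up to i = 5. First occurrence in the window: #6 on Jul 7, 2050 (5×28 = 140 days in).
Apr 24, 2051 is 431 days after the start; 431 ÷ 28 = 15 remainder 11. Last occurrence in the window: #16 on Apr 13, 2051.
Occurrences #6 through #16: 11 in total.

11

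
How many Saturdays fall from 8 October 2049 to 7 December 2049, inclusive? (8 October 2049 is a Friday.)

8 October 2049 is a Friday; the first Saturday on or after it is 9 October 2049 (1 day later).
From 9 October 2049 to 7 December 2049: 22 + 30 + 7 = 59 days (rest of October, November, December).
59 ÷ 7 = 8 full weeks with remainder 3, so 8 more Saturdays after the first → 9.

9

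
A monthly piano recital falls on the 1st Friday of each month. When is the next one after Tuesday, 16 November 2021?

3 December 2021

November 2021 starts on a Monday, so its 1st Friday is 5 November 2021 (4 days in).
That is not after 16 November 2021, so look at December 2021.
December 2021 starts on a Wednesday, so its 1st Friday is 3 December 2021 (2 days in).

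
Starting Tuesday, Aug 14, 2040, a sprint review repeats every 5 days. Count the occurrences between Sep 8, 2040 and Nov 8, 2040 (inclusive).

Occurrences land 5·i days after Aug 14, 2040 for i = 0, 1, 2, …
Sep 8, 2040 is 25 days after the start; 25 ÷ 5 = 5 remainder 0. First occurrence in the window: #6 on Sep 8, 2040 (5×5 = 25 days in).
Nov 8, 2040 is 86 days after the start; 86 ÷ 5 = 17 remainder 1. Last occurrence in the window: #18 on Nov 7, 2040.
Occurrences #6 through #18: 13 in total.

13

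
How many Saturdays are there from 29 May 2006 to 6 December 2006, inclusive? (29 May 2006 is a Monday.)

29 May 2006 is a Monday; the first Saturday on or after it is 3 June 2006 (5 days later).
From 3 June 2006 to 6 December 2006: 27 + 31 + 31 + 30 + 31 + 30 + 6 = 186 days (rest of June, July, August, September, October, November, December).
186 ÷ 7 = 26 full weeks with remainder 4, so 26 more Saturdays after the first → 27.

27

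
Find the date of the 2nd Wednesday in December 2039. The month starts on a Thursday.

December 2039 begins on a Thursday, so the first Wednesday is December 7 (6 days later).
The 2nd Wednesday is 1 weeks later: 7 + 7 = 14.

2039-12-14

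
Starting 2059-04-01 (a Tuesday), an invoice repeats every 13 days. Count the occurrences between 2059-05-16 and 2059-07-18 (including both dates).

5

Occurrences land 13·i days after 2059-04-01 for i = 0, 1, 2, …
2059-05-16 is 45 days after the start; 45 ÷ 13 = 3 remainder 6; since the remainder is 6, round up to i = 4. First occurrence in the window: #5 on 2059-05-23 (4×13 = 52 days in).
2059-07-18 is 108 days after the start; 108 ÷ 13 = 8 remainder 4. Last occurrence in the window: #9 on 2059-07-14.
Occurrences #5 through #9: 5 in total.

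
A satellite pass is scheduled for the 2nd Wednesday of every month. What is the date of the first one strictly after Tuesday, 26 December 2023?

December 2023 starts on a Friday; its first Wednesday is the 6th, so the 2nd Wednesday is the 13th — 13 December 2023.
That is not after 26 December 2023, so look at January 2024.
January 2024 starts on a Monday; its first Wednesday is the 3rd, so the 2nd Wednesday is the 10th — 10 January 2024.

10 January 2024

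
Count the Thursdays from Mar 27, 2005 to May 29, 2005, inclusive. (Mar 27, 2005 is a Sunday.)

9

Mar 27, 2005 is a Sunday; the first Thursday on or after it is Mar 31, 2005 (4 days later).
From Mar 31, 2005 to May 29, 2005: 0 + 30 + 29 = 59 days (rest of Mar, Apr, May).
59 ÷ 7 = 8 full weeks with remainder 3, so 8 more Thursdays after the first → 9.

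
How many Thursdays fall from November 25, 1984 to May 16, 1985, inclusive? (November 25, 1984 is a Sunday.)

25

November 25, 1984 is a Sunday; the first Thursday on or after it is November 29, 1984 (4 days later).
From November 29, 1984 to May 16, 1985: 1 + 31 + 31 + 28 + 31 + 30 + 16 = 168 days (rest of November, December, January, February, March, April, May).
168 ÷ 7 = 24 full weeks with remainder 0, so 24 more Thursdays after the first → 25.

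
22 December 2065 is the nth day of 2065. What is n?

356

Days in months before December: 31 + 28 + 31 + 30 + 31 + 30 + 31 + 31 + 30 + 31 + 30 = 334.
Plus 22 days into December → day 356.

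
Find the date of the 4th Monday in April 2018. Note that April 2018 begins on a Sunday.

April 23, 2018

April 2018 begins on a Sunday, so the first Monday is April 2 (1 day later).
The 4th Monday is 3 weeks later: 2 + 21 = 23.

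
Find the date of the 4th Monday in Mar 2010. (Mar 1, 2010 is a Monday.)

Mar 22, 2010

Mar 2010 begins on a Monday, so the first Monday is Mar 1.
The 4th Monday is 3 weeks later: 1 + 21 = 22.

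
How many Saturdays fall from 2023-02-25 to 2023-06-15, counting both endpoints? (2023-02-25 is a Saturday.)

2023-02-25 is a Saturday; the first Saturday on or after it is 2023-02-25.
From 2023-02-25 to 2023-06-15: 3 + 31 + 30 + 31 + 15 = 110 days (rest of February, March, April, May, June).
110 ÷ 7 = 15 full weeks with remainder 5, so 15 more Saturdays after the first → 16.

16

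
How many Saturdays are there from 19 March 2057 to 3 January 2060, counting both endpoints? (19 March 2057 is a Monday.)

19 March 2057 is a Monday; the first Saturday on or after it is 24 March 2057 (5 days later).
From 24 March 2057 to 3 January 2060: 282 + 365 + 365 + 3 = 1015 days (rest of 2057, 2058, 2059, to 3 January 2060 in 2060).
1015 ÷ 7 = 145 full weeks with remainder 0, so 145 more Saturdays after the first → 146.

146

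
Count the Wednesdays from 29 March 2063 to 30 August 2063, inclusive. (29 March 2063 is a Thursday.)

22

29 March 2063 is a Thursday; the first Wednesday on or after it is 4 April 2063 (6 days later).
From 4 April 2063 to 30 August 2063: 26 + 31 + 30 + 31 + 30 = 148 days (rest of April, May, June, July, August).
148 ÷ 7 = 21 full weeks with remainder 1, so 21 more Wednesdays after the first → 22.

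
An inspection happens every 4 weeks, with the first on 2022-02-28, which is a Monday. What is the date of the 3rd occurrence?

2022-04-25

The 3rd occurrence is 2 intervals after the first: 2 × 28 = 56 days after 2022-02-28.
February has 28 days — 0 days to the end of February leaves 56.
March has 31 days (25 left).
25 days into April → 2022-04-25.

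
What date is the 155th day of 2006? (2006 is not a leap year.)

January has 31 days (155 − 31 = 124 remain).
February has 28 days (124 − 28 = 96 remain).
March has 31 days (96 − 31 = 65 remain).
April has 30 days (65 − 30 = 35 remain).
May has 31 days (35 − 31 = 4 remain).
4 into June → June 4.

4 June 2006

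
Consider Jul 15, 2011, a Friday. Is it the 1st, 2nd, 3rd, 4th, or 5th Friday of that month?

Day 15 falls in week ⌈15/7⌉ of the month.
Days 1–7 hold the 1st Friday, 8–14 the 2nd, 15–21 the 3rd, 22–28 the 4th, 29–31 the 5th.
15 is in the range for the 3rd.

3rd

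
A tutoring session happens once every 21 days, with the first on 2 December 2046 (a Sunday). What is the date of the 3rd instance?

The 3rd occurrence is 2 intervals after the first: 2 × 21 = 42 days after 2 December 2046.
December has 31 days — 29 days to the end of December leaves 13.
13 days into January → 13 January 2047.

13 January 2047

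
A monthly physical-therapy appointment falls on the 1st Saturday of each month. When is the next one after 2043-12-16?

December 2043 starts on a Tuesday, so its 1st Saturday is 2043-12-05 (4 days in).
That is not after 2043-12-16, so look at January 2044.
January 2044 starts on a Friday, so its 1st Saturday is 2044-01-02 (1 day in).

2044-01-02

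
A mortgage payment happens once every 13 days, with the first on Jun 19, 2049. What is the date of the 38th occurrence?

The 38th occurrence is 37 intervals after the first: 37 × 13 = 481 days after Jun 19, 2049.
Jun has 30 days — 11 days to the end of Jun leaves 470.
From end of Jun to end of 2049 is 184 days (286 left).
Jan has 31 days (255 left).
Feb has 28 days (227 left).
Mar has 31 days (196 left).
Apr has 30 days (166 left).
May has 31 days (135 left).
Jun has 30 days (105 left).
Jul has 31 days (74 left).
Aug has 31 days (43 left).
Sep has 30 days (13 left).
13 days into Oct → Oct 13, 2050.

Oct 13, 2050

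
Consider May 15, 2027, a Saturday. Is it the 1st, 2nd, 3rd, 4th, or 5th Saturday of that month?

Day 15 falls in week ⌈15/7⌉ of the month.
Days 1–7 hold the 1st Saturday, 8–14 the 2nd, 15–21 the 3rd, 22–28 the 4th, 29–31 the 5th.
15 is in the range for the 3rd.

3rd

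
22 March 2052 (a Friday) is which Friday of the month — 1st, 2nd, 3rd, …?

Day 22 falls in week ⌈22/7⌉ of the month.
Days 1–7 hold the 1st Friday, 8–14 the 2nd, 15–21 the 3rd, 22–28 the 4th, 29–31 the 5th.
22 is in the range for the 4th.

4th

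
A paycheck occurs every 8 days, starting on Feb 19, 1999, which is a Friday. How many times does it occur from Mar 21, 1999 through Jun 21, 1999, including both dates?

12

Occurrences land 8·i days after Feb 19, 1999 for i = 0, 1, 2, …
Mar 21, 1999 is 30 days after the start; 30 ÷ 8 = 3 remainder 6; since the remainder is 6, round up to i = 4. First occurrence in the window: #5 on Mar 23, 1999 (4×8 = 32 days in).
Jun 21, 1999 is 122 days after the start; 122 ÷ 8 = 15 remainder 2. Last occurrence in the window: #16 on Jun 19, 1999.
Occurrences #5 through #16: 12 in total.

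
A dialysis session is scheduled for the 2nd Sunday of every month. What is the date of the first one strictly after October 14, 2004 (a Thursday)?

November 14, 2004

October 2004 starts on a Friday; its first Sunday is the 3rd, so the 2nd Sunday is the 10th — October 10, 2004.
That is not after October 14, 2004, so look at November 2004.
November 2004 starts on a Monday; its first Sunday is the 7th, so the 2nd Sunday is the 14th — November 14, 2004.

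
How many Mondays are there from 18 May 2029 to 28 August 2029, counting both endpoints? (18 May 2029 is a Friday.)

15

18 May 2029 is a Friday; the first Monday on or after it is 21 May 2029 (3 days later).
From 21 May 2029 to 28 August 2029: 10 + 30 + 31 + 28 = 99 days (rest of May, June, July, August).
99 ÷ 7 = 14 full weeks with remainder 1, so 14 more Mondays after the first → 15.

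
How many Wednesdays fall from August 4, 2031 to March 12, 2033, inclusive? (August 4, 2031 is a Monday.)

August 4, 2031 is a Monday; the first Wednesday on or after it is August 6, 2031 (2 days later).
From August 6, 2031 to March 12, 2033: 147 + 366 + 71 = 584 days (rest of 2031, 2032, to March 12, 2033 in 2033).
584 ÷ 7 = 83 full weeks with remainder 3, so 83 more Wednesdays after the first → 84.

84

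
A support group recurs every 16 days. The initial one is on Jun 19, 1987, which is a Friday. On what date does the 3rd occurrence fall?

Jul 21, 1987

The 3rd occurrence is 2 intervals after the first: 2 × 16 = 32 days after Jun 19, 1987.
Jun has 30 days — 11 days to the end of Jun leaves 21.
21 days into Jul → Jul 21, 1987.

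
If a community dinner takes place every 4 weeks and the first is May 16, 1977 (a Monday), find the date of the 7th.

The 7th occurrence is 6 intervals after the first: 6 × 28 = 168 days after May 16, 1977.
May has 31 days — 15 days to the end of May leaves 153.
Jun has 30 days (123 left).
Jul has 31 days (92 left).
Aug has 31 days (61 left).
Sep has 30 days (31 left).
31 days into Oct → Oct 31, 1977.

Oct 31, 1977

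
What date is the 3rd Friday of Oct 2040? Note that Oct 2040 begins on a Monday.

Oct 19, 2040

Oct 2040 begins on a Monday, so the first Friday is Oct 5 (4 days later).
The 3rd Friday is 2 weeks later: 5 + 14 = 19.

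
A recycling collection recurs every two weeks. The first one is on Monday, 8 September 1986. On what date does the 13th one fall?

23 February 1987

The 13th occurrence is 12 intervals after the first: 12 × 14 = 168 days after 8 September 1986.
September has 30 days — 22 days to the end of September leaves 146.
October has 31 days (115 left).
November has 30 days (85 left).
December has 31 days (54 left).
January has 31 days (23 left).
23 days into February → 23 February 1987.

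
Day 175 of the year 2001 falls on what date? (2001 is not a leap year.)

January has 31 days (175 − 31 = 144 remain).
February has 28 days (144 − 28 = 116 remain).
March has 31 days (116 − 31 = 85 remain).
April has 30 days (85 − 30 = 55 remain).
May has 31 days (55 − 31 = 24 remain).
24 into June → June 24.

2001-06-24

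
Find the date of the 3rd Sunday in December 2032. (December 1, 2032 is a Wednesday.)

19 December 2032

December 2032 begins on a Wednesday, so the first Sunday is December 5 (4 days later).
The 3rd Sunday is 2 weeks later: 5 + 14 = 19.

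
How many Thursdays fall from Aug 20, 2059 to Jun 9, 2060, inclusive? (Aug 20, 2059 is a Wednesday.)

Aug 20, 2059 is a Wednesday; the first Thursday on or after it is Aug 21, 2059 (1 day later).
From Aug 21, 2059 to Jun 9, 2060: 10 + 30 + 31 + 30 + 31 + 31 + 29 + 31 + 30 + 31 + 9 = 293 days (rest of Aug, Sep, Oct, Nov, Dec, Jan, Feb, Mar, Apr, May, Jun).
293 ÷ 7 = 41 full weeks with remainder 6, so 41 more Thursdays after the first → 42.

42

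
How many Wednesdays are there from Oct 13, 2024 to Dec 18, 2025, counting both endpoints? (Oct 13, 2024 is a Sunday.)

62

Oct 13, 2024 is a Sunday; the first Wednesday on or after it is Oct 16, 2024 (3 days later).
From Oct 16, 2024 to Dec 18, 2025: 76 + 352 = 428 days (rest of 2024, to Dec 18, 2025 in 2025).
428 ÷ 7 = 61 full weeks with remainder 1, so 61 more Wednesdays after the first → 62.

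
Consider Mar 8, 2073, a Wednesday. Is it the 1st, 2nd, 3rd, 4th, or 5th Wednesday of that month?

Day 8 falls in week ⌈8/7⌉ of the month.
Days 1–7 hold the 1st Wednesday, 8–14 the 2nd, 15–21 the 3rd, 22–28 the 4th, 29–31 the 5th.
8 is in the range for the 2nd.

2nd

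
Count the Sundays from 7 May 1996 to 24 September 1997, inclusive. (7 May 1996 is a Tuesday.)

7 May 1996 is a Tuesday; the first Sunday on or after it is 12 May 1996 (5 days later).
From 12 May 1996 to 24 September 1997: 233 + 267 = 500 days (rest of 1996, to 24 September 1997 in 1997).
500 ÷ 7 = 71 full weeks with remainder 3, so 71 more Sundays after the first → 72.

72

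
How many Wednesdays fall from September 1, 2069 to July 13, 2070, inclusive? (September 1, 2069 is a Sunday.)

45

September 1, 2069 is a Sunday; the first Wednesday on or after it is September 4, 2069 (3 days later).
From September 4, 2069 to July 13, 2070: 26 + 31 + 30 + 31 + 31 + 28 + 31 + 30 + 31 + 30 + 13 = 312 days (rest of September, October, November, December, January, February, March, April, May, June, July).
312 ÷ 7 = 44 full weeks with remainder 4, so 44 more Wednesdays after the first → 45.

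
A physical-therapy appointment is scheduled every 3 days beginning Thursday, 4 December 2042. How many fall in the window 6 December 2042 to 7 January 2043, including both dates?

11

Occurrences land 3·i days after 4 December 2042 for i = 0, 1, 2, …
6 December 2042 is 2 days after the start; 2 ÷ 3 = 0 remainder 2; since the remainder is 2, round up to i = 1. First occurrence in the window: #2 on 7 December 2042 (1×3 = 3 days in).
7 January 2043 is 34 days after the start; 34 ÷ 3 = 11 remainder 1. Last occurrence in the window: #12 on 6 January 2043.
Occurrences #2 through #12: 11 in total.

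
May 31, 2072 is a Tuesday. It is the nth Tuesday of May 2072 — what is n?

Day 31 falls in week ⌈31/7⌉ of the month.
Days 1–7 hold the 1st Tuesday, 8–14 the 2nd, 15–21 the 3rd, 22–28 the 4th, 29–31 the 5th.
31 is in the range for the 5th.

5th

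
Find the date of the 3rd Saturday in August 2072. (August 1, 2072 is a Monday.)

August 2072 begins on a Monday, so the first Saturday is August 6 (5 days later).
The 3rd Saturday is 2 weeks later: 6 + 14 = 20.

20 August 2072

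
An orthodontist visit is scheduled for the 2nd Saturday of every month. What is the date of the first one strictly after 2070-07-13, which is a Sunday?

2070-08-09

July 2070 starts on a Tuesday; its first Saturday is the 5th, so the 2nd Saturday is the 12th — 2070-07-12.
That is not after 2070-07-13, so look at August 2070.
August 2070 starts on a Friday; its first Saturday is the 2nd, so the 2nd Saturday is the 9th — 2070-08-09.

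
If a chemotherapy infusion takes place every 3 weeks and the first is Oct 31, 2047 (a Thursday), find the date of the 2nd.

The 2nd occurrence is 1 interval after the first: 1 × 21 = 21 days after Oct 31, 2047.
Oct has 31 days — 0 days to the end of Oct leaves 21.
21 days into Nov → Nov 21, 2047.

Nov 21, 2047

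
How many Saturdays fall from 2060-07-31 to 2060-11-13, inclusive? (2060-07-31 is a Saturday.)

16

2060-07-31 is a Saturday; the first Saturday on or after it is 2060-07-31.
From 2060-07-31 to 2060-11-13: 0 + 31 + 30 + 31 + 13 = 105 days (rest of July, August, September, October, November).
105 ÷ 7 = 15 full weeks with remainder 0, so 15 more Saturdays after the first → 16.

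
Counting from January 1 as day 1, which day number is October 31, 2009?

Days in months before October: 31 + 28 + 31 + 30 + 31 + 30 + 31 + 31 + 30 = 273.
Plus 31 days into October → day 304.

304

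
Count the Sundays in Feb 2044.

4

Feb 1, 2044 is a Monday; the first Sunday on or after it is Feb 7, 2044 (6 days later).
From Feb 7, 2044 to Feb 29, 2044 is 29 − 7 = 22 days.
22 ÷ 7 = 3 full weeks with remainder 1, so 3 more Sundays after the first → 4.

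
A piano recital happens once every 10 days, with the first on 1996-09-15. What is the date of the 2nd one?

1996-09-25

The 2nd occurrence is 1 interval after the first: 1 × 10 = 10 days after 1996-09-15.
10 days later is 1996-09-25.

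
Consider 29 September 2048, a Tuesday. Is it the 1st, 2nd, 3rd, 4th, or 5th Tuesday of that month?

5th

Day 29 falls in week ⌈29/7⌉ of the month.
Days 1–7 hold the 1st Tuesday, 8–14 the 2nd, 15–21 the 3rd, 22–28 the 4th, 29–31 the 5th.
29 is in the range for the 5th.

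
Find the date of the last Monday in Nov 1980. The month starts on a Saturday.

Nov 1980 begins on a Saturday, so the first Monday is Nov 3 (2 days later).
Nov 1980 has 30 days. Adding weeks: 3, 10, 17, 24 — the last one ≤ 30 is the 24th.

Nov 24, 1980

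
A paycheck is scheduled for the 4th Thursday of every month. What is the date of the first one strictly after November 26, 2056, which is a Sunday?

November 2056 starts on a Wednesday; its first Thursday is the 2nd, so the 4th Thursday is the 23rd — November 23, 2056.
That is not after November 26, 2056, so look at December 2056.
December 2056 starts on a Friday; its first Thursday is the 7th, so the 4th Thursday is the 28th — December 28, 2056.

December 28, 2056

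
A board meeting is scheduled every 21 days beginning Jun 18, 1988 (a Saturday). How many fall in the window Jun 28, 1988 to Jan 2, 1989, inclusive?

9

Occurrences land 21·i days after Jun 18, 1988 for i = 0, 1, 2, …
Jun 28, 1988 is 10 days after the start; 10 ÷ 21 = 0 remainder 10; since the remainder is 10, round up to i = 1. First occurrence in the window: #2 on Jul 9, 1988 (1×21 = 21 days in).
Jan 2, 1989 is 198 days after the start; 198 ÷ 21 = 9 remainder 9. Last occurrence in the window: #10 on Dec 24, 1988.
Occurrences #2 through #10: 9 in total.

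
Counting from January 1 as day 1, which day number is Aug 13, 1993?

225

Days in months before Aug: 31 + 28 + 31 + 30 + 31 + 30 + 31 = 212.
Plus 13 days into Aug → day 225.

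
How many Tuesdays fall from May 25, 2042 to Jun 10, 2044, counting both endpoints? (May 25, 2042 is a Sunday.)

May 25, 2042 is a Sunday; the first Tuesday on or after it is May 27, 2042 (2 days later).
From May 27, 2042 to Jun 10, 2044: 218 + 365 + 162 = 745 days (rest of 2042, 2043, to Jun 10, 2044 in 2044).
745 ÷ 7 = 106 full weeks with remainder 3, so 106 more Tuesdays after the first → 107.

107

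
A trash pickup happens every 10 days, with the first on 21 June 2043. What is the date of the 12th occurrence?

The 12th occurrence is 11 intervals after the first: 11 × 10 = 110 days after 21 June 2043.
June has 30 days — 9 days to the end of June leaves 101.
July has 31 days (70 left).
August has 31 days (39 left).
September has 30 days (9 left).
9 days into October → 9 October 2043.

9 October 2043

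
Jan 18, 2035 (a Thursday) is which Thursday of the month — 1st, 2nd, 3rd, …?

Day 18 falls in week ⌈18/7⌉ of the month.
Days 1–7 hold the 1st Thursday, 8–14 the 2nd, 15–21 the 3rd, 22–28 the 4th, 29–31 the 5th.
18 is in the range for the 3rd.

3rd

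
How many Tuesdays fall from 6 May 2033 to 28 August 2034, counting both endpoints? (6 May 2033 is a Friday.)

6 May 2033 is a Friday; the first Tuesday on or after it is 10 May 2033 (4 days later).
From 10 May 2033 to 28 August 2034: 235 + 240 = 475 days (rest of 2033, to 28 August 2034 in 2034).
475 ÷ 7 = 67 full weeks with remainder 6, so 67 more Tuesdays after the first → 68.

68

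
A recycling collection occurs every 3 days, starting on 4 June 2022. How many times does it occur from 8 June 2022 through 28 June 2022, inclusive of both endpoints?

Occurrences land 3·i days after 4 June 2022 for i = 0, 1, 2, …
8 June 2022 is 4 days after the start; 4 ÷ 3 = 1 remainder 1; since the remainder is 1, round up to i = 2. First occurrence in the window: #3 on 10 June 2022 (2×3 = 6 days in).
28 June 2022 is 24 days after the start; 24 ÷ 3 = 8 remainder 0. Last occurrence in the window: #9 on 28 June 2022.
Occurrences #3 through #9: 7 in total.

7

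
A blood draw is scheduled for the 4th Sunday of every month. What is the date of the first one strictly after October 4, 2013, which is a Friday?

October 27, 2013

October 2013 starts on a Tuesday; its first Sunday is the 6th, so the 4th Sunday is the 27th — October 27, 2013.
October 27, 2013 is after October 4, 2013, so that is the next one.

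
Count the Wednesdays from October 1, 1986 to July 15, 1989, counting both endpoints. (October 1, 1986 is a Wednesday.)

146

October 1, 1986 is a Wednesday; the first Wednesday on or after it is October 1, 1986.
From October 1, 1986 to July 15, 1989: 91 + 365 + 366 + 196 = 1018 days (rest of 1986, 1987, 1988, to July 15, 1989 in 1989).
1018 ÷ 7 = 145 full weeks with remainder 3, so 145 more Wednesdays after the first → 146.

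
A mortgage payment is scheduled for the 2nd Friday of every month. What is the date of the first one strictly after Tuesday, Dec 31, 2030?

Dec 2030 starts on a Sunday; its first Friday is the 6th, so the 2nd Friday is the 13th — Dec 13, 2030.
That is not after Dec 31, 2030, so look at Jan 2031.
Jan 2031 starts on a Wednesday; its first Friday is the 3rd, so the 2nd Friday is the 10th — Jan 10, 2031.

Jan 10, 2031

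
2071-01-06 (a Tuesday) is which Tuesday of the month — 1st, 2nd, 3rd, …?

1st

Day 6 falls in week ⌈6/7⌉ of the month.
Days 1–7 hold the 1st Tuesday, 8–14 the 2nd, 15–21 the 3rd, 22–28 the 4th, 29–31 the 5th.
6 is in the range for the 1st.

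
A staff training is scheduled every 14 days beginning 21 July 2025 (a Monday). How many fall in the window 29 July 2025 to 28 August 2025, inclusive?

2

Occurrences land 14·i days after 21 July 2025 for i = 0, 1, 2, …
29 July 2025 is 8 days after the start; 8 ÷ 14 = 0 remainder 8; since the remainder is 8, round up to i = 1. First occurrence in the window: #2 on 4 August 2025 (1×14 = 14 days in).
28 August 2025 is 38 days after the start; 38 ÷ 14 = 2 remainder 10. Last occurrence in the window: #3 on 18 August 2025.
Occurrences #2 through #3: 2 in total.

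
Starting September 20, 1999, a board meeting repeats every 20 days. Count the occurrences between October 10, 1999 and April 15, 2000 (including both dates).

10

Occurrences land 20·i days after September 20, 1999 for i = 0, 1, 2, …
October 10, 1999 is 20 days after the start; 20 ÷ 20 = 1 remainder 0. First occurrence in the window: #2 on October 10, 1999 (1×20 = 20 days in).
April 15, 2000 is 208 days after the start; 208 ÷ 20 = 10 remainder 8. Last occurrence in the window: #11 on April 7, 2000.
Occurrences #2 through #11: 10 in total.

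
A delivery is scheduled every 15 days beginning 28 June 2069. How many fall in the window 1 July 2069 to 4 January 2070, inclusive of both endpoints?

Occurrences land 15·i days after 28 June 2069 for i = 0, 1, 2, …
1 July 2069 is 3 days after the start; 3 ÷ 15 = 0 remainder 3; since the remainder is 3, round up to i = 1. First occurrence in the window: #2 on 13 July 2069 (1×15 = 15 days in).
4 January 2070 is 190 days after the start; 190 ÷ 15 = 12 remainder 10. Last occurrence in the window: #13 on 25 December 2069.
Occurrences #2 through #13: 12 in total.

12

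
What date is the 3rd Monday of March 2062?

The first Monday of March 2062 is March 6.
The 3rd Monday is 2 weeks later: 6 + 14 = 20.

March 20, 2062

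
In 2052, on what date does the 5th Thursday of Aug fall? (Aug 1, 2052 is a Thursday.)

Aug 29, 2052

Aug 2052 begins on a Thursday, so the first Thursday is Aug 1.
The 5th Thursday is 4 weeks later: 1 + 28 = 29.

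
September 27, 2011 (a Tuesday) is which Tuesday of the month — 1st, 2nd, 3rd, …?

4th

Day 27 falls in week ⌈27/7⌉ of the month.
Days 1–7 hold the 1st Tuesday, 8–14 the 2nd, 15–21 the 3rd, 22–28 the 4th, 29–31 the 5th.
27 is in the range for the 4th.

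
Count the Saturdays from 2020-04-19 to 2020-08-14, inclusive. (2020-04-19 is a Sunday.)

2020-04-19 is a Sunday; the first Saturday on or after it is 2020-04-25 (6 days later).
From 2020-04-25 to 2020-08-14: 5 + 31 + 30 + 31 + 14 = 111 days (rest of April, May, June, July, August).
111 ÷ 7 = 15 full weeks with remainder 6, so 15 more Saturdays after the first → 16.

16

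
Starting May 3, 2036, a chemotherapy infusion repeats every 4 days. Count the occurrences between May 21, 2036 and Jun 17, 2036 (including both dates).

7

Occurrences land 4·i days after May 3, 2036 for i = 0, 1, 2, …
May 21, 2036 is 18 days after the start; 18 ÷ 4 = 4 remainder 2; since the remainder is 2, round up to i = 5. First occurrence in the window: #6 on May 23, 2036 (5×4 = 20 days in).
Jun 17, 2036 is 45 days after the start; 45 ÷ 4 = 11 remainder 1. Last occurrence in the window: #12 on Jun 16, 2036.
Occurrences #6 through #12: 7 in total.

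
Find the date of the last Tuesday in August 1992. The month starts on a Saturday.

August 1992 begins on a Saturday, so the first Tuesday is August 4 (3 days later).
August 1992 has 31 days. Adding weeks: 4, 11, 18, 25 — the last one ≤ 31 is the 25th.

25 August 1992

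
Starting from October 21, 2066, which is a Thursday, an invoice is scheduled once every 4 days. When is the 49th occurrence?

May 1, 2067

The 49th occurrence is 48 intervals after the first: 48 × 4 = 192 days after October 21, 2066.
October has 31 days — 10 days to the end of October leaves 182.
November has 30 days (152 left).
December has 31 days (121 left).
January has 31 days (90 left).
February has 28 days (62 left).
March has 31 days (31 left).
April has 30 days (1 left).
1 day into May → May 1, 2067.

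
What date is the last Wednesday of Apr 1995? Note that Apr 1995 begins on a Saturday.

Apr 1995 begins on a Saturday, so the first Wednesday is Apr 5 (4 days later).
Apr 1995 has 30 days. Adding weeks: 5, 12, 19, 26 — the last one ≤ 30 is the 26th.

Apr 26, 1995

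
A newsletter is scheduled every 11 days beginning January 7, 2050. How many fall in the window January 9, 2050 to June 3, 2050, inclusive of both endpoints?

13

Occurrences land 11·i days after January 7, 2050 for i = 0, 1, 2, …
January 9, 2050 is 2 days after the start; 2 ÷ 11 = 0 remainder 2; since the remainder is 2, round up to i = 1. First occurrence in the window: #2 on January 18, 2050 (1×11 = 11 days in).
June 3, 2050 is 147 days after the start; 147 ÷ 11 = 13 remainder 4. Last occurrence in the window: #14 on May 30, 2050.
Occurrences #2 through #14: 13 in total.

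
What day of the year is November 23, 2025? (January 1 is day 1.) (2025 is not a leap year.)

Days in months before November: 31 + 28 + 31 + 30 + 31 + 30 + 31 + 31 + 30 + 31 = 304.
Plus 23 days into November → day 327.

327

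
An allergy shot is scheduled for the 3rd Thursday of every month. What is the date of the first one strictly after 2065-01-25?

2065-02-19

January 2065 starts on a Thursday; its first Thursday is the 1st, so the 3rd Thursday is the 15th — 2065-01-15.
That is not after 2065-01-25, so look at February 2065.
February 2065 starts on a Sunday; its first Thursday is the 5th, so the 3rd Thursday is the 19th — 2065-02-19.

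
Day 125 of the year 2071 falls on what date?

January has 31 days (125 − 31 = 94 remain).
February has 28 days (94 − 28 = 66 remain).
March has 31 days (66 − 31 = 35 remain).
April has 30 days (35 − 30 = 5 remain).
5 into May → May 5.

May 5, 2071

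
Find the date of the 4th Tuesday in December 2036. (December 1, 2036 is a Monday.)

December 2036 begins on a Monday, so the first Tuesday is December 2 (1 day later).
The 4th Tuesday is 3 weeks later: 2 + 21 = 23.

December 23, 2036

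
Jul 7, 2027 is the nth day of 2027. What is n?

188

Days in months before Jul: 31 + 28 + 31 + 30 + 31 + 30 = 181.
Plus 7 days into Jul → day 188.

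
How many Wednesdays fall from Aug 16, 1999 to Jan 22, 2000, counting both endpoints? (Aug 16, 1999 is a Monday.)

23

Aug 16, 1999 is a Monday; the first Wednesday on or after it is Aug 18, 1999 (2 days later).
From Aug 18, 1999 to Jan 22, 2000: 13 + 30 + 31 + 30 + 31 + 22 = 157 days (rest of Aug, Sep, Oct, Nov, Dec, Jan).
157 ÷ 7 = 22 full weeks with remainder 3, so 22 more Wednesdays after the first → 23.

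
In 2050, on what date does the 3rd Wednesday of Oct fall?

Oct 19, 2050

The first Wednesday of Oct 2050 is Oct 5.
The 3rd Wednesday is 2 weeks later: 5 + 14 = 19.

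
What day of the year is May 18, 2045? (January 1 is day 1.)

Days in months before May: 31 + 28 + 31 + 30 = 120.
Plus 18 days into May → day 138.

138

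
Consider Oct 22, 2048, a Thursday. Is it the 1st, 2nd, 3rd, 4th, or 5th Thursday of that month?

Day 22 falls in week ⌈22/7⌉ of the month.
Days 1–7 hold the 1st Thursday, 8–14 the 2nd, 15–21 the 3rd, 22–28 the 4th, 29–31 the 5th.
22 is in the range for the 4th.

4th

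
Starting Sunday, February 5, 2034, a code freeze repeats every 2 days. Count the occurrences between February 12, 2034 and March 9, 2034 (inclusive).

Occurrences land 2·i days after February 5, 2034 for i = 0, 1, 2, …
February 12, 2034 is 7 days after the start; 7 ÷ 2 = 3 remainder 1; since the remainder is 1, round up to i = 4. First occurrence in the window: #5 on February 13, 2034 (4×2 = 8 days in).
March 9, 2034 is 32 days after the start; 32 ÷ 2 = 16 remainder 0. Last occurrence in the window: #17 on March 9, 2034.
Occurrences #5 through #17: 13 in total.

13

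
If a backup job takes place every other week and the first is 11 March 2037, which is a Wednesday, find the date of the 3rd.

8 April 2037

The 3rd occurrence is 2 intervals after the first: 2 × 14 = 28 days after 11 March 2037.
March has 31 days — 20 days to the end of March leaves 8.
8 days into April → 8 April 2037.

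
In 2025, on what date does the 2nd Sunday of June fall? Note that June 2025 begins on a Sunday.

June 2025 begins on a Sunday, so the first Sunday is June 1.
The 2nd Sunday is 1 weeks later: 1 + 7 = 8.

2025-06-08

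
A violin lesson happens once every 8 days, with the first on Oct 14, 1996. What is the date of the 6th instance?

Nov 23, 1996

The 6th occurrence is 5 intervals after the first: 5 × 8 = 40 days after Oct 14, 1996.
Oct has 31 days — 17 days to the end of Oct leaves 23.
23 days into Nov → Nov 23, 1996.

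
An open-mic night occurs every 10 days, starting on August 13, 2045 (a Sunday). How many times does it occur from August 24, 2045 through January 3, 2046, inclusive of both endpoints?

13

Occurrences land 10·i days after August 13, 2045 for i = 0, 1, 2, …
August 24, 2045 is 11 days after the start; 11 ÷ 10 = 1 remainder 1; since the remainder is 1, round up to i = 2. First occurrence in the window: #3 on September 2, 2045 (2×10 = 20 days in).
January 3, 2046 is 143 days after the start; 143 ÷ 10 = 14 remainder 3. Last occurrence in the window: #15 on December 31, 2045.
Occurrences #3 through #15: 13 in total.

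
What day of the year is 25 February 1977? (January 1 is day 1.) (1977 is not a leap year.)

56

Days in months before February: 31 = 31.
Plus 25 days into February → day 56.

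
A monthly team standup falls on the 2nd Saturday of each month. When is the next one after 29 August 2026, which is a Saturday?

August 2026 starts on a Saturday; its first Saturday is the 1st, so the 2nd Saturday is the 8th — 8 August 2026.
That is not after 29 August 2026, so look at September 2026.
September 2026 starts on a Tuesday; its first Saturday is the 5th, so the 2nd Saturday is the 12th — 12 September 2026.

12 September 2026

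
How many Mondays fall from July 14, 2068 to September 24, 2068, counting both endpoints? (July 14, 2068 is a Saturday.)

11

July 14, 2068 is a Saturday; the first Monday on or after it is July 16, 2068 (2 days later).
From July 16, 2068 to September 24, 2068: 15 + 31 + 24 = 70 days (rest of July, August, September).
70 ÷ 7 = 10 full weeks with remainder 0, so 10 more Mondays after the first → 11.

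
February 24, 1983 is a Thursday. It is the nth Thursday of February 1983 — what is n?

Day 24 falls in week ⌈24/7⌉ of the month.
Days 1–7 hold the 1st Thursday, 8–14 the 2nd, 15–21 the 3rd, 22–28 the 4th, 29–31 the 5th.
24 is in the range for the 4th.

4th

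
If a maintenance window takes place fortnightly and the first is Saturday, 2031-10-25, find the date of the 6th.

2032-01-03

The 6th occurrence is 5 intervals after the first: 5 × 14 = 70 days after 2031-10-25.
October has 31 days — 6 days to the end of October leaves 64.
November has 30 days (34 left).
December has 31 days (3 left).
3 days into January → 2032-01-03.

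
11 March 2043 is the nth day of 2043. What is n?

70

Days in months before March: 31 + 28 = 59.
Plus 11 days into March → day 70.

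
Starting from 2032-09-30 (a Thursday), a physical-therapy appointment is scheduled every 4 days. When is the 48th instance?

2033-04-06

The 48th occurrence is 47 intervals after the first: 47 × 4 = 188 days after 2032-09-30.
September has 30 days — 0 days to the end of September leaves 188.
October has 31 days (157 left).
November has 30 days (127 left).
December has 31 days (96 left).
January has 31 days (65 left).
February has 28 days (37 left).
March has 31 days (6 left).
6 days into April → 2033-04-06.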